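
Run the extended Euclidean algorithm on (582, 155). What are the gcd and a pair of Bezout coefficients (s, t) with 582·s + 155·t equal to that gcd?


Euclidean algorithm on (582, 155) — divide until remainder is 0:
  582 = 3 · 155 + 117
  155 = 1 · 117 + 38
  117 = 3 · 38 + 3
  38 = 12 · 3 + 2
  3 = 1 · 2 + 1
  2 = 2 · 1 + 0
gcd(582, 155) = 1.
Track Bezout coefficients alongside the remainders: start with r₀ = 582 = a·1 + b·0 (s = 1, t = 0) and r₁ = 155 = a·0 + b·1 (s = 0, t = 1); each new remainder r_{k+1} = r_{k-1} − q_k·r_k inherits s_{k+1} = s_{k-1} − q_k·s_k, t_{k+1} = t_{k-1} − q_k·t_k, so r_k = a·s_k + b·t_k at every step:
  q = 3: r = 117, s = 1 − 3·0 = 1, t = 0 − 3·1 = -3  (check: 582·1 + 155·(-3) = 117)
  q = 1: r = 38, s = 0 − 1·1 = -1, t = 1 − 1·(-3) = 4  (check: 582·(-1) + 155·4 = 38)
  q = 3: r = 3, s = 1 − 3·(-1) = 4, t = -3 − 3·4 = -15  (check: 582·4 + 155·(-15) = 3)
  q = 12: r = 2, s = -1 − 12·4 = -49, t = 4 − 12·(-15) = 184  (check: 582·(-49) + 155·184 = 2)
  q = 1: r = 1, s = 4 − 1·(-49) = 53, t = -15 − 1·184 = -199  (check: 582·53 + 155·(-199) = 1)
The row with r = 1 (the gcd) gives the Bezout coefficients s = 53, t = -199.
Result: 582 · (53) + 155 · (-199) = 1.

gcd(582, 155) = 1; s = 53, t = -199 (check: 582·53 + 155·(-199) = 1).


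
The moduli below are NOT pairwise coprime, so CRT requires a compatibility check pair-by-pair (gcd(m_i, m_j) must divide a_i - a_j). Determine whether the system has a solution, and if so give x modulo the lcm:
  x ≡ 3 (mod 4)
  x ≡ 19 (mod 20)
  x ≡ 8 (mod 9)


Moduli 4, 20, 9 are not pairwise coprime, so CRT works modulo lcm(m_i) when all pairwise compatibility conditions hold.
Pairwise compatibility: gcd(m_i, m_j) must divide a_i - a_j for every pair.
Merge one congruence at a time:
  Start: x ≡ 3 (mod 4).
  Combine with x ≡ 19 (mod 20): gcd(4, 20) = 4; 19 - 3 = 16, which IS divisible by 4, so compatible.
    Write x = 3 + 4·t and substitute into x ≡ 19 (mod 20): 4·t ≡ 19 − 3 = 16 (mod 20).
    Divide the congruence (and modulus) by g = 4: 1·t ≡ 4 (mod 5).
    So t ≡ 4 (mod 5).
    Then x = 3 + 4·4 = 19, valid modulo lcm(4, 20) = 20: x ≡ 19 (mod 20).
  Combine with x ≡ 8 (mod 9): gcd(20, 9) = 1; 8 - 19 = -11, which IS divisible by 1, so compatible.
    Write x = 19 + 20·t and substitute into x ≡ 8 (mod 9): 20·t ≡ 8 − 19 = -11 (mod 9).
    Reduce coefficients mod 9: 2·t ≡ 7 (mod 9).
    The inverse of 2 mod 9 is 5 (since 2·5 = 10 = 1·9 + 1), so t ≡ 5·7 = 35 ≡ 8 (mod 9).
    Then x = 19 + 20·8 = 179, valid modulo lcm(20, 9) = 180: x ≡ 179 (mod 180).
Verify: 179 mod 4 = 3, 179 mod 20 = 19, 179 mod 9 = 8.

x ≡ 179 (mod 180).


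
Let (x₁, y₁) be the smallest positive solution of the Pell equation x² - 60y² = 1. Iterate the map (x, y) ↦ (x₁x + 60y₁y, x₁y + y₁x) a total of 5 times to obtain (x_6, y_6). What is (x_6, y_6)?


Step 1: Find the fundamental solution (x₁, y₁) of x² - 60y² = 1.
  Expand √60 as a continued fraction. a₀ = ⌊√60⌋ = 7; iterate m_{k+1} = d_k·a_k − m_k, d_{k+1} = (60 − m_{k+1}²)/d_k, a_{k+1} = ⌊(a₀ + m_{k+1})/d_{k+1}⌋ (starting m₀ = 0, d₀ = 1), with convergents p_k = a_k·p_{k-1} + p_{k-2}, q_k = a_k·q_{k-1} + q_{k-2} (p₋₁ = 1, q₋₁ = 0):
  k = 0: a₀ = 7; p₀/q₀ = 7/1; p₀² − 60·q₀² = 49 − 60 = -11.
  k = 1: m = 7, d = 11, a = ⌊(7 + 7)/11⌋ = 1; p/q = (1·7 + 1)/(1·1 + 0) = 8/1; p² − 60·q² = 64 − 60 = 4.
  k = 2: m = 4, d = 4, a = ⌊(7 + 4)/4⌋ = 2; p/q = (2·8 + 7)/(2·1 + 1) = 23/3; p² − 60·q² = 529 − 540 = -11.
  k = 3: m = 4, d = 11, a = ⌊(7 + 4)/11⌋ = 1; p/q = (1·23 + 8)/(1·3 + 1) = 31/4; p² − 60·q² = 961 − 960 = 1.
  The first convergent with p² − 60·q² = 1 gives the fundamental solution (x₁, y₁) = (31, 4).
Step 2: Apply the recurrence (x_{n+1}, y_{n+1}) = (x₁x_n + 60y₁y_n, x₁y_n + y₁x_n) repeatedly.
  From (x_1, y_1) = (31, 4): x_2 = 31·31 + 60·4·4 = 1921; y_2 = 31·4 + 4·31 = 248.
  From (x_2, y_2) = (1921, 248): x_3 = 31·1921 + 60·4·248 = 119071; y_3 = 31·248 + 4·1921 = 15372.
  From (x_3, y_3) = (119071, 15372): x_4 = 31·119071 + 60·4·15372 = 7380481; y_4 = 31·15372 + 4·119071 = 952816.
  From (x_4, y_4) = (7380481, 952816): x_5 = 31·7380481 + 60·4·952816 = 457470751; y_5 = 31·952816 + 4·7380481 = 59059220.
  From (x_5, y_5) = (457470751, 59059220): x_6 = 31·457470751 + 60·4·59059220 = 28355806081; y_6 = 31·59059220 + 4·457470751 = 3660718824.
Step 3: Verify x_6² - 60·y_6² = 804051738503276578561 - 804051738503276578560 = 1 (should be 1). ✓

(x_1, y_1) = (31, 4); (x_6, y_6) = (28355806081, 3660718824).


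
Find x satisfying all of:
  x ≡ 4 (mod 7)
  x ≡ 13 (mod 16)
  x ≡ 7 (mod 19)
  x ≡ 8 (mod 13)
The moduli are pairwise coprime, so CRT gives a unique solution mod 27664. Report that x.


Product of moduli M = 7 · 16 · 19 · 13 = 27664.
Merge one congruence at a time:
  Start: x ≡ 4 (mod 7).
  Combine with x ≡ 13 (mod 16); new modulus lcm = 112.
    Write x = 4 + 7·t and substitute into x ≡ 13 (mod 16): 7·t ≡ 13 − 4 = 9 (mod 16).
    The inverse of 7 mod 16 is 7 (since 7·7 = 49 = 3·16 + 1), so t ≡ 7·9 = 63 ≡ 15 (mod 16).
    Then x = 4 + 7·15 = 109, valid modulo lcm(7, 16) = 112: x ≡ 109 (mod 112).
  Combine with x ≡ 7 (mod 19); new modulus lcm = 2128.
    Write x = 109 + 112·t and substitute into x ≡ 7 (mod 19): 112·t ≡ 7 − 109 = -102 (mod 19).
    Reduce coefficients mod 19: 17·t ≡ 12 (mod 19).
    The inverse of 17 mod 19 is 9 (since 17·9 = 153 = 8·19 + 1), so t ≡ 9·12 = 108 ≡ 13 (mod 19).
    Then x = 109 + 112·13 = 1565, valid modulo lcm(112, 19) = 2128: x ≡ 1565 (mod 2128).
  Combine with x ≡ 8 (mod 13); new modulus lcm = 27664.
    Write x = 1565 + 2128·t and substitute into x ≡ 8 (mod 13): 2128·t ≡ 8 − 1565 = -1557 (mod 13).
    Reduce coefficients mod 13: 9·t ≡ 3 (mod 13).
    The inverse of 9 mod 13 is 3 (since 9·3 = 27 = 2·13 + 1), so t ≡ 3·3 = 9 ≡ 9 (mod 13).
    Then x = 1565 + 2128·9 = 20717, valid modulo lcm(2128, 13) = 27664: x ≡ 20717 (mod 27664).
Verify against each original: 20717 mod 7 = 4, 20717 mod 16 = 13, 20717 mod 19 = 7, 20717 mod 13 = 8.

x ≡ 20717 (mod 27664).


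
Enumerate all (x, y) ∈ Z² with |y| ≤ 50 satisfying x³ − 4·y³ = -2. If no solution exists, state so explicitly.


The equation is x³ - 4y³ = -2. For fixed y, x³ = 4·y³ − 2, so a solution requires the RHS to be a perfect cube.
Strategy: iterate y from -50 to 50, compute RHS = 4·y³ − 2, and check whether it is a (positive or negative) perfect cube.
Check small values of y:
  y = 0: RHS = -2 is not a perfect cube.
  y = 1: RHS = 2 is not a perfect cube.
  y = -1: RHS = -6 is not a perfect cube.
  y = 2: RHS = 30 is not a perfect cube.
  y = -2: RHS = -34 is not a perfect cube.
  y = 3: RHS = 106 is not a perfect cube.
  y = -3: RHS = -110 is not a perfect cube.
Continuing the search up to |y| = 50 finds no solutions either.
No (x, y) in the scanned range satisfies the equation.

No integer solutions with |y| ≤ 50.


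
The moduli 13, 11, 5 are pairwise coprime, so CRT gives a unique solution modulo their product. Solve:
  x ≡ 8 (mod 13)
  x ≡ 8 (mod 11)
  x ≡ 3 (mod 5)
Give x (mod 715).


Moduli 13, 11, 5 are pairwise coprime; by CRT there is a unique solution modulo M = 13 · 11 · 5 = 715.
Solve pairwise, accumulating the modulus:
  Start with x ≡ 8 (mod 13).
  Combine with x ≡ 8 (mod 11): since gcd(13, 11) = 1, we get a unique residue mod 143.
    Write x = 8 + 13·t and substitute into x ≡ 8 (mod 11): 13·t ≡ 8 − 8 = 0 (mod 11).
    Reduce coefficients mod 11: 2·t ≡ 0 (mod 11).
    The inverse of 2 mod 11 is 6 (since 2·6 = 12 = 1·11 + 1), so t ≡ 6·0 = 0 ≡ 0 (mod 11).
    Then x = 8 + 13·0 = 8, valid modulo lcm(13, 11) = 143: x ≡ 8 (mod 143).
  Combine with x ≡ 3 (mod 5): since gcd(143, 5) = 1, we get a unique residue mod 715.
    Write x = 8 + 143·t and substitute into x ≡ 3 (mod 5): 143·t ≡ 3 − 8 = -5 (mod 5).
    Reduce coefficients mod 5: 3·t ≡ 0 (mod 5).
    The inverse of 3 mod 5 is 2 (since 3·2 = 6 = 1·5 + 1), so t ≡ 2·0 = 0 ≡ 0 (mod 5).
    Then x = 8 + 143·0 = 8, valid modulo lcm(143, 5) = 715: x ≡ 8 (mod 715).
Verify: 8 mod 13 = 8 ✓, 8 mod 11 = 8 ✓, 8 mod 5 = 3 ✓.

x ≡ 8 (mod 715).


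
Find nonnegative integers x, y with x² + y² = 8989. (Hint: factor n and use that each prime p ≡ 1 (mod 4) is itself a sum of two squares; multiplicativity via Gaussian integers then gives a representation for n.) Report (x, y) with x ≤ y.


Step 1: Factor n = 8989 = 89 · 101.
Step 2: Check the mod-4 condition on each prime factor: 89 ≡ 1 (mod 4), exponent 1; 101 ≡ 1 (mod 4), exponent 1.
All primes ≡ 3 (mod 4) appear to even exponent (or don't appear), so by the two-squares theorem n IS expressible as a sum of two squares.
Step 3: Build a representation. Here n = 89 · 101 is a product of primes ≡ 1 (mod 4). Each prime p ≡ 1 (mod 4) is itself a sum of two squares; find a² by testing p − a² for a perfect square:
  89: 89 − 1² = 88, 89 − 2² = 85, 89 − 3² = 80, 89 − 4² = 73, 89 − 5² = 64 = 8² ⇒ 89 = 5² + 8².
  101: 101 − 1² = 100 = 10² ⇒ 101 = 1² + 10².
  Combine using the Brahmagupta–Fibonacci identity (a² + b²)(c² + d²) = (ac − bd)² + (ad + bc)² = (ac + bd)² + (ad − bc)²:
  89 · 101 = 8989: from (5² + 8²)(1² + 10²), take (5·1 − 8·10, 5·10 + 8·1) = (5 − 80, 50 + 8) = (-75, 58); dropping signs (only squares matter) gives (75, 58); check 75² + 58² = 5625 + 3364 = 8989 ✓.
Step 4: Order so x ≤ y and verify: 58² + 75² = 3364 + 5625 = 8989 = n. ✓

n = 8989 = 58² + 75² (one valid representation with x ≤ y).


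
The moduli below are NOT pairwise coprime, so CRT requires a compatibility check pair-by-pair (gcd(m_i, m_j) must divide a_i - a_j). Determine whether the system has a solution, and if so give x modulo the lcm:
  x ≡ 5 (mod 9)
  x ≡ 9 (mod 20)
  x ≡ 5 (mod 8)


Moduli 9, 20, 8 are not pairwise coprime, so CRT works modulo lcm(m_i) when all pairwise compatibility conditions hold.
Pairwise compatibility: gcd(m_i, m_j) must divide a_i - a_j for every pair.
Merge one congruence at a time:
  Start: x ≡ 5 (mod 9).
  Combine with x ≡ 9 (mod 20): gcd(9, 20) = 1; 9 - 5 = 4, which IS divisible by 1, so compatible.
    Write x = 5 + 9·t and substitute into x ≡ 9 (mod 20): 9·t ≡ 9 − 5 = 4 (mod 20).
    The inverse of 9 mod 20 is 9 (since 9·9 = 81 = 4·20 + 1), so t ≡ 9·4 = 36 ≡ 16 (mod 20).
    Then x = 5 + 9·16 = 149, valid modulo lcm(9, 20) = 180: x ≡ 149 (mod 180).
  Combine with x ≡ 5 (mod 8): gcd(180, 8) = 4; 5 - 149 = -144, which IS divisible by 4, so compatible.
    Write x = 149 + 180·t and substitute into x ≡ 5 (mod 8): 180·t ≡ 5 − 149 = -144 (mod 8).
    Divide the congruence (and modulus) by g = 4: 45·t ≡ -36 (mod 2).
    Reduce coefficients mod 2: 1·t ≡ 0 (mod 2).
    So t ≡ 0 (mod 2).
    Then x = 149 + 180·0 = 149, valid modulo lcm(180, 8) = 360: x ≡ 149 (mod 360).
Verify: 149 mod 9 = 5, 149 mod 20 = 9, 149 mod 8 = 5.

x ≡ 149 (mod 360).


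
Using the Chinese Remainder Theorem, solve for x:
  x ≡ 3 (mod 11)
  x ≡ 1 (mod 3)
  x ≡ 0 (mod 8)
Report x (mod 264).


Moduli 11, 3, 8 are pairwise coprime; by CRT there is a unique solution modulo M = 11 · 3 · 8 = 264.
Solve pairwise, accumulating the modulus:
  Start with x ≡ 3 (mod 11).
  Combine with x ≡ 1 (mod 3): since gcd(11, 3) = 1, we get a unique residue mod 33.
    Write x = 3 + 11·t and substitute into x ≡ 1 (mod 3): 11·t ≡ 1 − 3 = -2 (mod 3).
    Reduce coefficients mod 3: 2·t ≡ 1 (mod 3).
    The inverse of 2 mod 3 is 2 (since 2·2 = 4 = 1·3 + 1), so t ≡ 2·1 = 2 ≡ 2 (mod 3).
    Then x = 3 + 11·2 = 25, valid modulo lcm(11, 3) = 33: x ≡ 25 (mod 33).
  Combine with x ≡ 0 (mod 8): since gcd(33, 8) = 1, we get a unique residue mod 264.
    Write x = 25 + 33·t and substitute into x ≡ 0 (mod 8): 33·t ≡ 0 − 25 = -25 (mod 8).
    Reduce coefficients mod 8: 1·t ≡ 7 (mod 8).
    So t ≡ 7 (mod 8).
    Then x = 25 + 33·7 = 256, valid modulo lcm(33, 8) = 264: x ≡ 256 (mod 264).
Verify: 256 mod 11 = 3 ✓, 256 mod 3 = 1 ✓, 256 mod 8 = 0 ✓.

x ≡ 256 (mod 264).


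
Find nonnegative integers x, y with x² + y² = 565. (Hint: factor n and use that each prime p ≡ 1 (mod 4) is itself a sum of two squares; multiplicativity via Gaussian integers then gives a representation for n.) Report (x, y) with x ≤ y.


Step 1: Factor n = 565 = 5 · 113.
Step 2: Check the mod-4 condition on each prime factor: 5 ≡ 1 (mod 4), exponent 1; 113 ≡ 1 (mod 4), exponent 1.
All primes ≡ 3 (mod 4) appear to even exponent (or don't appear), so by the two-squares theorem n IS expressible as a sum of two squares.
Step 3: Build a representation. Here n = 5 · 113 is a product of primes ≡ 1 (mod 4). Each prime p ≡ 1 (mod 4) is itself a sum of two squares; find a² by testing p − a² for a perfect square:
  5: 5 − 1² = 4 = 2² ⇒ 5 = 1² + 2².
  113: 113 − 1² = 112, 113 − 2² = 109, 113 − 3² = 104, 113 − 4² = 97, 113 − 5² = 88, 113 − 6² = 77, 113 − 7² = 64 = 8² ⇒ 113 = 7² + 8².
  Combine using the Brahmagupta–Fibonacci identity (a² + b²)(c² + d²) = (ac − bd)² + (ad + bc)² = (ac + bd)² + (ad − bc)²:
  5 · 113 = 565: from (1² + 2²)(7² + 8²), take (1·7 − 2·8, 1·8 + 2·7) = (7 − 16, 8 + 14) = (-9, 22); dropping signs (only squares matter) gives (9, 22); check 9² + 22² = 81 + 484 = 565 ✓.
Step 4: Order so x ≤ y and verify: 9² + 22² = 81 + 484 = 565 = n. ✓

n = 565 = 9² + 22² (one valid representation with x ≤ y).


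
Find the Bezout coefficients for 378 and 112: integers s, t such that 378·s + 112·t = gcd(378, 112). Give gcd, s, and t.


Euclidean algorithm on (378, 112) — divide until remainder is 0:
  378 = 3 · 112 + 42
  112 = 2 · 42 + 28
  42 = 1 · 28 + 14
  28 = 2 · 14 + 0
gcd(378, 112) = 14.
Track Bezout coefficients alongside the remainders: start with r₀ = 378 = a·1 + b·0 (s = 1, t = 0) and r₁ = 112 = a·0 + b·1 (s = 0, t = 1); each new remainder r_{k+1} = r_{k-1} − q_k·r_k inherits s_{k+1} = s_{k-1} − q_k·s_k, t_{k+1} = t_{k-1} − q_k·t_k, so r_k = a·s_k + b·t_k at every step:
  q = 3: r = 42, s = 1 − 3·0 = 1, t = 0 − 3·1 = -3  (check: 378·1 + 112·(-3) = 42)
  q = 2: r = 28, s = 0 − 2·1 = -2, t = 1 − 2·(-3) = 7  (check: 378·(-2) + 112·7 = 28)
  q = 1: r = 14, s = 1 − 1·(-2) = 3, t = -3 − 1·7 = -10  (check: 378·3 + 112·(-10) = 14)
The row with r = 14 (the gcd) gives the Bezout coefficients s = 3, t = -10.
Result: 378 · (3) + 112 · (-10) = 14.

gcd(378, 112) = 14; s = 3, t = -10 (check: 378·3 + 112·(-10) = 14).


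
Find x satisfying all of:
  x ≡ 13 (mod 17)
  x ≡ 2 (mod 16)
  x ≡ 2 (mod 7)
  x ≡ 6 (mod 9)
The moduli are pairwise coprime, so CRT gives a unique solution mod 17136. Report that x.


Product of moduli M = 17 · 16 · 7 · 9 = 17136.
Merge one congruence at a time:
  Start: x ≡ 13 (mod 17).
  Combine with x ≡ 2 (mod 16); new modulus lcm = 272.
    Write x = 13 + 17·t and substitute into x ≡ 2 (mod 16): 17·t ≡ 2 − 13 = -11 (mod 16).
    Reduce coefficients mod 16: 1·t ≡ 5 (mod 16).
    So t ≡ 5 (mod 16).
    Then x = 13 + 17·5 = 98, valid modulo lcm(17, 16) = 272: x ≡ 98 (mod 272).
  Combine with x ≡ 2 (mod 7); new modulus lcm = 1904.
    Write x = 98 + 272·t and substitute into x ≡ 2 (mod 7): 272·t ≡ 2 − 98 = -96 (mod 7).
    Reduce coefficients mod 7: 6·t ≡ 2 (mod 7).
    The inverse of 6 mod 7 is 6 (since 6·6 = 36 = 5·7 + 1), so t ≡ 6·2 = 12 ≡ 5 (mod 7).
    Then x = 98 + 272·5 = 1458, valid modulo lcm(272, 7) = 1904: x ≡ 1458 (mod 1904).
  Combine with x ≡ 6 (mod 9); new modulus lcm = 17136.
    Write x = 1458 + 1904·t and substitute into x ≡ 6 (mod 9): 1904·t ≡ 6 − 1458 = -1452 (mod 9).
    Reduce coefficients mod 9: 5·t ≡ 6 (mod 9).
    The inverse of 5 mod 9 is 2 (since 5·2 = 10 = 1·9 + 1), so t ≡ 2·6 = 12 ≡ 3 (mod 9).
    Then x = 1458 + 1904·3 = 7170, valid modulo lcm(1904, 9) = 17136: x ≡ 7170 (mod 17136).
Verify against each original: 7170 mod 17 = 13, 7170 mod 16 = 2, 7170 mod 7 = 2, 7170 mod 9 = 6.

x ≡ 7170 (mod 17136).


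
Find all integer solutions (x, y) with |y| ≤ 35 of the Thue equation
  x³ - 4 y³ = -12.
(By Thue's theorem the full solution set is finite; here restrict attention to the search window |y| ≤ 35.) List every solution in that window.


The equation is x³ - 4y³ = -12. For fixed y, x³ = 4·y³ − 12, so a solution requires the RHS to be a perfect cube.
Strategy: iterate y from -35 to 35, compute RHS = 4·y³ − 12, and check whether it is a (positive or negative) perfect cube.
Check small values of y:
  y = 0: RHS = -12 is not a perfect cube.
  y = 1: RHS = -8 = (-2)³ ⇒ x = -2 works.
  y = -1: RHS = -16 is not a perfect cube.
  y = 2: RHS = 20 is not a perfect cube.
  y = -2: RHS = -44 is not a perfect cube.
  y = 3: RHS = 96 is not a perfect cube.
  y = -3: RHS = -120 is not a perfect cube.
Continuing, at y = -5: RHS = -512 = (-8)³ ⇒ x = -8 works.
Searching the remaining y in |y| ≤ 35 finds no further solutions.
Collected solutions: (-2, 1), (-8, -5).

Solutions (with |y| ≤ 35): (-2, 1), (-8, -5).


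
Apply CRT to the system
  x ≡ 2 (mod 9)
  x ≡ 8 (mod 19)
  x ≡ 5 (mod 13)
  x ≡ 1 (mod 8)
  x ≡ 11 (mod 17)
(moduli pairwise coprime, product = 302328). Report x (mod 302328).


Product of moduli M = 9 · 19 · 13 · 8 · 17 = 302328.
Merge one congruence at a time:
  Start: x ≡ 2 (mod 9).
  Combine with x ≡ 8 (mod 19); new modulus lcm = 171.
    Write x = 2 + 9·t and substitute into x ≡ 8 (mod 19): 9·t ≡ 8 − 2 = 6 (mod 19).
    The inverse of 9 mod 19 is 17 (since 9·17 = 153 = 8·19 + 1), so t ≡ 17·6 = 102 ≡ 7 (mod 19).
    Then x = 2 + 9·7 = 65, valid modulo lcm(9, 19) = 171: x ≡ 65 (mod 171).
  Combine with x ≡ 5 (mod 13); new modulus lcm = 2223.
    Write x = 65 + 171·t and substitute into x ≡ 5 (mod 13): 171·t ≡ 5 − 65 = -60 (mod 13).
    Reduce coefficients mod 13: 2·t ≡ 5 (mod 13).
    The inverse of 2 mod 13 is 7 (since 2·7 = 14 = 1·13 + 1), so t ≡ 7·5 = 35 ≡ 9 (mod 13).
    Then x = 65 + 171·9 = 1604, valid modulo lcm(171, 13) = 2223: x ≡ 1604 (mod 2223).
  Combine with x ≡ 1 (mod 8); new modulus lcm = 17784.
    Write x = 1604 + 2223·t and substitute into x ≡ 1 (mod 8): 2223·t ≡ 1 − 1604 = -1603 (mod 8).
    Reduce coefficients mod 8: 7·t ≡ 5 (mod 8).
    The inverse of 7 mod 8 is 7 (since 7·7 = 49 = 6·8 + 1), so t ≡ 7·5 = 35 ≡ 3 (mod 8).
    Then x = 1604 + 2223·3 = 8273, valid modulo lcm(2223, 8) = 17784: x ≡ 8273 (mod 17784).
  Combine with x ≡ 11 (mod 17); new modulus lcm = 302328.
    Write x = 8273 + 17784·t and substitute into x ≡ 11 (mod 17): 17784·t ≡ 11 − 8273 = -8262 (mod 17).
    Reduce coefficients mod 17: 2·t ≡ 0 (mod 17).
    The inverse of 2 mod 17 is 9 (since 2·9 = 18 = 1·17 + 1), so t ≡ 9·0 = 0 ≡ 0 (mod 17).
    Then x = 8273 + 17784·0 = 8273, valid modulo lcm(17784, 17) = 302328: x ≡ 8273 (mod 302328).
Verify against each original: 8273 mod 9 = 2, 8273 mod 19 = 8, 8273 mod 13 = 5, 8273 mod 8 = 1, 8273 mod 17 = 11.

x ≡ 8273 (mod 302328).


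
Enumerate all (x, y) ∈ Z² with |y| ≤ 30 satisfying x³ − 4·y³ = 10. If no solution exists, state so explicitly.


The equation is x³ - 4y³ = 10. For fixed y, x³ = 4·y³ + 10, so a solution requires the RHS to be a perfect cube.
Strategy: iterate y from -30 to 30, compute RHS = 4·y³ + 10, and check whether it is a (positive or negative) perfect cube.
Check small values of y:
  y = 0: RHS = 10 is not a perfect cube.
  y = 1: RHS = 14 is not a perfect cube.
  y = -1: RHS = 6 is not a perfect cube.
  y = 2: RHS = 42 is not a perfect cube.
  y = -2: RHS = -22 is not a perfect cube.
  y = 3: RHS = 118 is not a perfect cube.
  y = -3: RHS = -98 is not a perfect cube.
Continuing the search up to |y| = 30 finds no solutions either.
No (x, y) in the scanned range satisfies the equation.

No integer solutions with |y| ≤ 30.


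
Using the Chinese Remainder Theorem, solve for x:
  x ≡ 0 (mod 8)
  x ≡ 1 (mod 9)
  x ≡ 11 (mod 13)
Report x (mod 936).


Moduli 8, 9, 13 are pairwise coprime; by CRT there is a unique solution modulo M = 8 · 9 · 13 = 936.
Solve pairwise, accumulating the modulus:
  Start with x ≡ 0 (mod 8).
  Combine with x ≡ 1 (mod 9): since gcd(8, 9) = 1, we get a unique residue mod 72.
    Write x = 0 + 8·t and substitute into x ≡ 1 (mod 9): 8·t ≡ 1 − 0 = 1 (mod 9).
    The inverse of 8 mod 9 is 8 (since 8·8 = 64 = 7·9 + 1), so t ≡ 8·1 = 8 ≡ 8 (mod 9).
    Then x = 0 + 8·8 = 64, valid modulo lcm(8, 9) = 72: x ≡ 64 (mod 72).
  Combine with x ≡ 11 (mod 13): since gcd(72, 13) = 1, we get a unique residue mod 936.
    Write x = 64 + 72·t and substitute into x ≡ 11 (mod 13): 72·t ≡ 11 − 64 = -53 (mod 13).
    Reduce coefficients mod 13: 7·t ≡ 12 (mod 13).
    The inverse of 7 mod 13 is 2 (since 7·2 = 14 = 1·13 + 1), so t ≡ 2·12 = 24 ≡ 11 (mod 13).
    Then x = 64 + 72·11 = 856, valid modulo lcm(72, 13) = 936: x ≡ 856 (mod 936).
Verify: 856 mod 8 = 0 ✓, 856 mod 9 = 1 ✓, 856 mod 13 = 11 ✓.

x ≡ 856 (mod 936).


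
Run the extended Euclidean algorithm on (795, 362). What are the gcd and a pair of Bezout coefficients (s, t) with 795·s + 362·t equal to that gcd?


Euclidean algorithm on (795, 362) — divide until remainder is 0:
  795 = 2 · 362 + 71
  362 = 5 · 71 + 7
  71 = 10 · 7 + 1
  7 = 7 · 1 + 0
gcd(795, 362) = 1.
Track Bezout coefficients alongside the remainders: start with r₀ = 795 = a·1 + b·0 (s = 1, t = 0) and r₁ = 362 = a·0 + b·1 (s = 0, t = 1); each new remainder r_{k+1} = r_{k-1} − q_k·r_k inherits s_{k+1} = s_{k-1} − q_k·s_k, t_{k+1} = t_{k-1} − q_k·t_k, so r_k = a·s_k + b·t_k at every step:
  q = 2: r = 71, s = 1 − 2·0 = 1, t = 0 − 2·1 = -2  (check: 795·1 + 362·(-2) = 71)
  q = 5: r = 7, s = 0 − 5·1 = -5, t = 1 − 5·(-2) = 11  (check: 795·(-5) + 362·11 = 7)
  q = 10: r = 1, s = 1 − 10·(-5) = 51, t = -2 − 10·11 = -112  (check: 795·51 + 362·(-112) = 1)
The row with r = 1 (the gcd) gives the Bezout coefficients s = 51, t = -112.
Result: 795 · (51) + 362 · (-112) = 1.

gcd(795, 362) = 1; s = 51, t = -112 (check: 795·51 + 362·(-112) = 1).


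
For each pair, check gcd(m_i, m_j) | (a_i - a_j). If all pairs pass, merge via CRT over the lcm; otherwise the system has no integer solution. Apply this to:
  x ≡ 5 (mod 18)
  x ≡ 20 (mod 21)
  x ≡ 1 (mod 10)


Moduli 18, 21, 10 are not pairwise coprime, so CRT works modulo lcm(m_i) when all pairwise compatibility conditions hold.
Pairwise compatibility: gcd(m_i, m_j) must divide a_i - a_j for every pair.
Merge one congruence at a time:
  Start: x ≡ 5 (mod 18).
  Combine with x ≡ 20 (mod 21): gcd(18, 21) = 3; 20 - 5 = 15, which IS divisible by 3, so compatible.
    Write x = 5 + 18·t and substitute into x ≡ 20 (mod 21): 18·t ≡ 20 − 5 = 15 (mod 21).
    Divide the congruence (and modulus) by g = 3: 6·t ≡ 5 (mod 7).
    The inverse of 6 mod 7 is 6 (since 6·6 = 36 = 5·7 + 1), so t ≡ 6·5 = 30 ≡ 2 (mod 7).
    Then x = 5 + 18·2 = 41, valid modulo lcm(18, 21) = 126: x ≡ 41 (mod 126).
  Combine with x ≡ 1 (mod 10): gcd(126, 10) = 2; 1 - 41 = -40, which IS divisible by 2, so compatible.
    Write x = 41 + 126·t and substitute into x ≡ 1 (mod 10): 126·t ≡ 1 − 41 = -40 (mod 10).
    Divide the congruence (and modulus) by g = 2: 63·t ≡ -20 (mod 5).
    Reduce coefficients mod 5: 3·t ≡ 0 (mod 5).
    The inverse of 3 mod 5 is 2 (since 3·2 = 6 = 1·5 + 1), so t ≡ 2·0 = 0 ≡ 0 (mod 5).
    Then x = 41 + 126·0 = 41, valid modulo lcm(126, 10) = 630: x ≡ 41 (mod 630).
Verify: 41 mod 18 = 5, 41 mod 21 = 20, 41 mod 10 = 1.

x ≡ 41 (mod 630).


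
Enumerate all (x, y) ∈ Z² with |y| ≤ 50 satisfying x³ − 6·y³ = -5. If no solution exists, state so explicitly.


The equation is x³ - 6y³ = -5. For fixed y, x³ = 6·y³ − 5, so a solution requires the RHS to be a perfect cube.
Strategy: iterate y from -50 to 50, compute RHS = 6·y³ − 5, and check whether it is a (positive or negative) perfect cube.
Check small values of y:
  y = 0: RHS = -5 is not a perfect cube.
  y = 1: RHS = 1 = (1)³ ⇒ x = 1 works.
  y = -1: RHS = -11 is not a perfect cube.
  y = 2: RHS = 43 is not a perfect cube.
  y = -2: RHS = -53 is not a perfect cube.
  y = 3: RHS = 157 is not a perfect cube.
  y = -3: RHS = -167 is not a perfect cube.
Continuing the search up to |y| = 50 finds no further solutions beyond those listed.
Collected solutions: (1, 1).

Solutions (with |y| ≤ 50): (1, 1).


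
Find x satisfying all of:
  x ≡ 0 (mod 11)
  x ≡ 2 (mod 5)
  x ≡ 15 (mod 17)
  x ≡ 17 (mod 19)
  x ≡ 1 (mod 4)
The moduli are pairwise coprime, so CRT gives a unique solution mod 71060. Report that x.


Product of moduli M = 11 · 5 · 17 · 19 · 4 = 71060.
Merge one congruence at a time:
  Start: x ≡ 0 (mod 11).
  Combine with x ≡ 2 (mod 5); new modulus lcm = 55.
    Write x = 0 + 11·t and substitute into x ≡ 2 (mod 5): 11·t ≡ 2 − 0 = 2 (mod 5).
    Reduce coefficients mod 5: 1·t ≡ 2 (mod 5).
    So t ≡ 2 (mod 5).
    Then x = 0 + 11·2 = 22, valid modulo lcm(11, 5) = 55: x ≡ 22 (mod 55).
  Combine with x ≡ 15 (mod 17); new modulus lcm = 935.
    Write x = 22 + 55·t and substitute into x ≡ 15 (mod 17): 55·t ≡ 15 − 22 = -7 (mod 17).
    Reduce coefficients mod 17: 4·t ≡ 10 (mod 17).
    The inverse of 4 mod 17 is 13 (since 4·13 = 52 = 3·17 + 1), so t ≡ 13·10 = 130 ≡ 11 (mod 17).
    Then x = 22 + 55·11 = 627, valid modulo lcm(55, 17) = 935: x ≡ 627 (mod 935).
  Combine with x ≡ 17 (mod 19); new modulus lcm = 17765.
    Write x = 627 + 935·t and substitute into x ≡ 17 (mod 19): 935·t ≡ 17 − 627 = -610 (mod 19).
    Reduce coefficients mod 19: 4·t ≡ 17 (mod 19).
    The inverse of 4 mod 19 is 5 (since 4·5 = 20 = 1·19 + 1), so t ≡ 5·17 = 85 ≡ 9 (mod 19).
    Then x = 627 + 935·9 = 9042, valid modulo lcm(935, 19) = 17765: x ≡ 9042 (mod 17765).
  Combine with x ≡ 1 (mod 4); new modulus lcm = 71060.
    Write x = 9042 + 17765·t and substitute into x ≡ 1 (mod 4): 17765·t ≡ 1 − 9042 = -9041 (mod 4).
    Reduce coefficients mod 4: 1·t ≡ 3 (mod 4).
    So t ≡ 3 (mod 4).
    Then x = 9042 + 17765·3 = 62337, valid modulo lcm(17765, 4) = 71060: x ≡ 62337 (mod 71060).
Verify against each original: 62337 mod 11 = 0, 62337 mod 5 = 2, 62337 mod 17 = 15, 62337 mod 19 = 17, 62337 mod 4 = 1.

x ≡ 62337 (mod 71060).


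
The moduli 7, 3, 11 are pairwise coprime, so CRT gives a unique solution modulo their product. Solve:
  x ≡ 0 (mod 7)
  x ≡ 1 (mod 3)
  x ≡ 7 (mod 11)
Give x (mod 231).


Moduli 7, 3, 11 are pairwise coprime; by CRT there is a unique solution modulo M = 7 · 3 · 11 = 231.
Solve pairwise, accumulating the modulus:
  Start with x ≡ 0 (mod 7).
  Combine with x ≡ 1 (mod 3): since gcd(7, 3) = 1, we get a unique residue mod 21.
    Write x = 0 + 7·t and substitute into x ≡ 1 (mod 3): 7·t ≡ 1 − 0 = 1 (mod 3).
    Reduce coefficients mod 3: 1·t ≡ 1 (mod 3).
    So t ≡ 1 (mod 3).
    Then x = 0 + 7·1 = 7, valid modulo lcm(7, 3) = 21: x ≡ 7 (mod 21).
  Combine with x ≡ 7 (mod 11): since gcd(21, 11) = 1, we get a unique residue mod 231.
    Write x = 7 + 21·t and substitute into x ≡ 7 (mod 11): 21·t ≡ 7 − 7 = 0 (mod 11).
    Reduce coefficients mod 11: 10·t ≡ 0 (mod 11).
    The inverse of 10 mod 11 is 10 (since 10·10 = 100 = 9·11 + 1), so t ≡ 10·0 = 0 ≡ 0 (mod 11).
    Then x = 7 + 21·0 = 7, valid modulo lcm(21, 11) = 231: x ≡ 7 (mod 231).
Verify: 7 mod 7 = 0 ✓, 7 mod 3 = 1 ✓, 7 mod 11 = 7 ✓.

x ≡ 7 (mod 231).


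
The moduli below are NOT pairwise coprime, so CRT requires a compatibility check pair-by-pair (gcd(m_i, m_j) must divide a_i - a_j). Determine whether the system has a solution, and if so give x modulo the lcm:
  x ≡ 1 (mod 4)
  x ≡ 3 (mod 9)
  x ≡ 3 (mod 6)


Moduli 4, 9, 6 are not pairwise coprime, so CRT works modulo lcm(m_i) when all pairwise compatibility conditions hold.
Pairwise compatibility: gcd(m_i, m_j) must divide a_i - a_j for every pair.
Merge one congruence at a time:
  Start: x ≡ 1 (mod 4).
  Combine with x ≡ 3 (mod 9): gcd(4, 9) = 1; 3 - 1 = 2, which IS divisible by 1, so compatible.
    Write x = 1 + 4·t and substitute into x ≡ 3 (mod 9): 4·t ≡ 3 − 1 = 2 (mod 9).
    The inverse of 4 mod 9 is 7 (since 4·7 = 28 = 3·9 + 1), so t ≡ 7·2 = 14 ≡ 5 (mod 9).
    Then x = 1 + 4·5 = 21, valid modulo lcm(4, 9) = 36: x ≡ 21 (mod 36).
  Combine with x ≡ 3 (mod 6): gcd(36, 6) = 6; 3 - 21 = -18, which IS divisible by 6, so compatible.
    Write x = 21 + 36·t and substitute into x ≡ 3 (mod 6): 36·t ≡ 3 − 21 = -18 (mod 6).
    Divide the congruence (and modulus) by g = 6: 6·t ≡ -3 (mod 1).
    Modulo 1 every t works; take t = 0.
    Then x = 21 + 36·0 = 21, valid modulo lcm(36, 6) = 36: x ≡ 21 (mod 36).
Verify: 21 mod 4 = 1, 21 mod 9 = 3, 21 mod 6 = 3.

x ≡ 21 (mod 36).


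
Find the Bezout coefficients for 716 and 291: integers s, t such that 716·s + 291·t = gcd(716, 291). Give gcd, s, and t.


Euclidean algorithm on (716, 291) — divide until remainder is 0:
  716 = 2 · 291 + 134
  291 = 2 · 134 + 23
  134 = 5 · 23 + 19
  23 = 1 · 19 + 4
  19 = 4 · 4 + 3
  4 = 1 · 3 + 1
  3 = 3 · 1 + 0
gcd(716, 291) = 1.
Track Bezout coefficients alongside the remainders: start with r₀ = 716 = a·1 + b·0 (s = 1, t = 0) and r₁ = 291 = a·0 + b·1 (s = 0, t = 1); each new remainder r_{k+1} = r_{k-1} − q_k·r_k inherits s_{k+1} = s_{k-1} − q_k·s_k, t_{k+1} = t_{k-1} − q_k·t_k, so r_k = a·s_k + b·t_k at every step:
  q = 2: r = 134, s = 1 − 2·0 = 1, t = 0 − 2·1 = -2  (check: 716·1 + 291·(-2) = 134)
  q = 2: r = 23, s = 0 − 2·1 = -2, t = 1 − 2·(-2) = 5  (check: 716·(-2) + 291·5 = 23)
  q = 5: r = 19, s = 1 − 5·(-2) = 11, t = -2 − 5·5 = -27  (check: 716·11 + 291·(-27) = 19)
  q = 1: r = 4, s = -2 − 1·11 = -13, t = 5 − 1·(-27) = 32  (check: 716·(-13) + 291·32 = 4)
  q = 4: r = 3, s = 11 − 4·(-13) = 63, t = -27 − 4·32 = -155  (check: 716·63 + 291·(-155) = 3)
  q = 1: r = 1, s = -13 − 1·63 = -76, t = 32 − 1·(-155) = 187  (check: 716·(-76) + 291·187 = 1)
The row with r = 1 (the gcd) gives the Bezout coefficients s = -76, t = 187.
Result: 716 · (-76) + 291 · (187) = 1.

gcd(716, 291) = 1; s = -76, t = 187 (check: 716·(-76) + 291·187 = 1).


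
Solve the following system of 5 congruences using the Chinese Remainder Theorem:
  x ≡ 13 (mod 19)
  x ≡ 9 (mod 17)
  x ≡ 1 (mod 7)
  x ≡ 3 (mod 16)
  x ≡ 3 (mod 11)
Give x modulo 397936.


Product of moduli M = 19 · 17 · 7 · 16 · 11 = 397936.
Merge one congruence at a time:
  Start: x ≡ 13 (mod 19).
  Combine with x ≡ 9 (mod 17); new modulus lcm = 323.
    Write x = 13 + 19·t and substitute into x ≡ 9 (mod 17): 19·t ≡ 9 − 13 = -4 (mod 17).
    Reduce coefficients mod 17: 2·t ≡ 13 (mod 17).
    The inverse of 2 mod 17 is 9 (since 2·9 = 18 = 1·17 + 1), so t ≡ 9·13 = 117 ≡ 15 (mod 17).
    Then x = 13 + 19·15 = 298, valid modulo lcm(19, 17) = 323: x ≡ 298 (mod 323).
  Combine with x ≡ 1 (mod 7); new modulus lcm = 2261.
    Write x = 298 + 323·t and substitute into x ≡ 1 (mod 7): 323·t ≡ 1 − 298 = -297 (mod 7).
    Reduce coefficients mod 7: 1·t ≡ 4 (mod 7).
    So t ≡ 4 (mod 7).
    Then x = 298 + 323·4 = 1590, valid modulo lcm(323, 7) = 2261: x ≡ 1590 (mod 2261).
  Combine with x ≡ 3 (mod 16); new modulus lcm = 36176.
    Write x = 1590 + 2261·t and substitute into x ≡ 3 (mod 16): 2261·t ≡ 3 − 1590 = -1587 (mod 16).
    Reduce coefficients mod 16: 5·t ≡ 13 (mod 16).
    The inverse of 5 mod 16 is 13 (since 5·13 = 65 = 4·16 + 1), so t ≡ 13·13 = 169 ≡ 9 (mod 16).
    Then x = 1590 + 2261·9 = 21939, valid modulo lcm(2261, 16) = 36176: x ≡ 21939 (mod 36176).
  Combine with x ≡ 3 (mod 11); new modulus lcm = 397936.
    Write x = 21939 + 36176·t and substitute into x ≡ 3 (mod 11): 36176·t ≡ 3 − 21939 = -21936 (mod 11).
    Reduce coefficients mod 11: 8·t ≡ 9 (mod 11).
    The inverse of 8 mod 11 is 7 (since 8·7 = 56 = 5·11 + 1), so t ≡ 7·9 = 63 ≡ 8 (mod 11).
    Then x = 21939 + 36176·8 = 311347, valid modulo lcm(36176, 11) = 397936: x ≡ 311347 (mod 397936).
Verify against each original: 311347 mod 19 = 13, 311347 mod 17 = 9, 311347 mod 7 = 1, 311347 mod 16 = 3, 311347 mod 11 = 3.

x ≡ 311347 (mod 397936).


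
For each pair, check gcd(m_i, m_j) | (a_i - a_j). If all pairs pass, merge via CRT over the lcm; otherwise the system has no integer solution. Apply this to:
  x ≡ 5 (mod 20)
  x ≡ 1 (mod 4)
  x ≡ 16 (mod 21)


Moduli 20, 4, 21 are not pairwise coprime, so CRT works modulo lcm(m_i) when all pairwise compatibility conditions hold.
Pairwise compatibility: gcd(m_i, m_j) must divide a_i - a_j for every pair.
Merge one congruence at a time:
  Start: x ≡ 5 (mod 20).
  Combine with x ≡ 1 (mod 4): gcd(20, 4) = 4; 1 - 5 = -4, which IS divisible by 4, so compatible.
    Write x = 5 + 20·t and substitute into x ≡ 1 (mod 4): 20·t ≡ 1 − 5 = -4 (mod 4).
    Divide the congruence (and modulus) by g = 4: 5·t ≡ -1 (mod 1).
    Modulo 1 every t works; take t = 0.
    Then x = 5 + 20·0 = 5, valid modulo lcm(20, 4) = 20: x ≡ 5 (mod 20).
  Combine with x ≡ 16 (mod 21): gcd(20, 21) = 1; 16 - 5 = 11, which IS divisible by 1, so compatible.
    Write x = 5 + 20·t and substitute into x ≡ 16 (mod 21): 20·t ≡ 16 − 5 = 11 (mod 21).
    The inverse of 20 mod 21 is 20 (since 20·20 = 400 = 19·21 + 1), so t ≡ 20·11 = 220 ≡ 10 (mod 21).
    Then x = 5 + 20·10 = 205, valid modulo lcm(20, 21) = 420: x ≡ 205 (mod 420).
Verify: 205 mod 20 = 5, 205 mod 4 = 1, 205 mod 21 = 16.

x ≡ 205 (mod 420).


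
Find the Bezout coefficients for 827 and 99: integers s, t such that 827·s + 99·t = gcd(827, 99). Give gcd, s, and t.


Euclidean algorithm on (827, 99) — divide until remainder is 0:
  827 = 8 · 99 + 35
  99 = 2 · 35 + 29
  35 = 1 · 29 + 6
  29 = 4 · 6 + 5
  6 = 1 · 5 + 1
  5 = 5 · 1 + 0
gcd(827, 99) = 1.
Track Bezout coefficients alongside the remainders: start with r₀ = 827 = a·1 + b·0 (s = 1, t = 0) and r₁ = 99 = a·0 + b·1 (s = 0, t = 1); each new remainder r_{k+1} = r_{k-1} − q_k·r_k inherits s_{k+1} = s_{k-1} − q_k·s_k, t_{k+1} = t_{k-1} − q_k·t_k, so r_k = a·s_k + b·t_k at every step:
  q = 8: r = 35, s = 1 − 8·0 = 1, t = 0 − 8·1 = -8  (check: 827·1 + 99·(-8) = 35)
  q = 2: r = 29, s = 0 − 2·1 = -2, t = 1 − 2·(-8) = 17  (check: 827·(-2) + 99·17 = 29)
  q = 1: r = 6, s = 1 − 1·(-2) = 3, t = -8 − 1·17 = -25  (check: 827·3 + 99·(-25) = 6)
  q = 4: r = 5, s = -2 − 4·3 = -14, t = 17 − 4·(-25) = 117  (check: 827·(-14) + 99·117 = 5)
  q = 1: r = 1, s = 3 − 1·(-14) = 17, t = -25 − 1·117 = -142  (check: 827·17 + 99·(-142) = 1)
The row with r = 1 (the gcd) gives the Bezout coefficients s = 17, t = -142.
Result: 827 · (17) + 99 · (-142) = 1.

gcd(827, 99) = 1; s = 17, t = -142 (check: 827·17 + 99·(-142) = 1).


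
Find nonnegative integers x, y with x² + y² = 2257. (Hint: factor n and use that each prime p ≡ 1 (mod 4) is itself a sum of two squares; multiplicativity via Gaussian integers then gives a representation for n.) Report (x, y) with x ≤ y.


Step 1: Factor n = 2257 = 37 · 61.
Step 2: Check the mod-4 condition on each prime factor: 37 ≡ 1 (mod 4), exponent 1; 61 ≡ 1 (mod 4), exponent 1.
All primes ≡ 3 (mod 4) appear to even exponent (or don't appear), so by the two-squares theorem n IS expressible as a sum of two squares.
Step 3: Build a representation. Here n = 37 · 61 is a product of primes ≡ 1 (mod 4). Each prime p ≡ 1 (mod 4) is itself a sum of two squares; find a² by testing p − a² for a perfect square:
  37: 37 − 1² = 36 = 6² ⇒ 37 = 1² + 6².
  61: 61 − 1² = 60, 61 − 2² = 57, 61 − 3² = 52, 61 − 4² = 45, 61 − 5² = 36 = 6² ⇒ 61 = 5² + 6².
  Combine using the Brahmagupta–Fibonacci identity (a² + b²)(c² + d²) = (ac − bd)² + (ad + bc)² = (ac + bd)² + (ad − bc)²:
  37 · 61 = 2257: from (1² + 6²)(5² + 6²), take (1·5 − 6·6, 1·6 + 6·5) = (5 − 36, 6 + 30) = (-31, 36); dropping signs (only squares matter) gives (31, 36); check 31² + 36² = 961 + 1296 = 2257 ✓.
Step 4: Order so x ≤ y and verify: 31² + 36² = 961 + 1296 = 2257 = n. ✓

n = 2257 = 31² + 36² (one valid representation with x ≤ y).


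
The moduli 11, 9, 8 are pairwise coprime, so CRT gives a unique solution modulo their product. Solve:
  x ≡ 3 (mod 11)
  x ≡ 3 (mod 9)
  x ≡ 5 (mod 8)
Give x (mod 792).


Moduli 11, 9, 8 are pairwise coprime; by CRT there is a unique solution modulo M = 11 · 9 · 8 = 792.
Solve pairwise, accumulating the modulus:
  Start with x ≡ 3 (mod 11).
  Combine with x ≡ 3 (mod 9): since gcd(11, 9) = 1, we get a unique residue mod 99.
    Write x = 3 + 11·t and substitute into x ≡ 3 (mod 9): 11·t ≡ 3 − 3 = 0 (mod 9).
    Reduce coefficients mod 9: 2·t ≡ 0 (mod 9).
    The inverse of 2 mod 9 is 5 (since 2·5 = 10 = 1·9 + 1), so t ≡ 5·0 = 0 ≡ 0 (mod 9).
    Then x = 3 + 11·0 = 3, valid modulo lcm(11, 9) = 99: x ≡ 3 (mod 99).
  Combine with x ≡ 5 (mod 8): since gcd(99, 8) = 1, we get a unique residue mod 792.
    Write x = 3 + 99·t and substitute into x ≡ 5 (mod 8): 99·t ≡ 5 − 3 = 2 (mod 8).
    Reduce coefficients mod 8: 3·t ≡ 2 (mod 8).
    The inverse of 3 mod 8 is 3 (since 3·3 = 9 = 1·8 + 1), so t ≡ 3·2 = 6 ≡ 6 (mod 8).
    Then x = 3 + 99·6 = 597, valid modulo lcm(99, 8) = 792: x ≡ 597 (mod 792).
Verify: 597 mod 11 = 3 ✓, 597 mod 9 = 3 ✓, 597 mod 8 = 5 ✓.

x ≡ 597 (mod 792).


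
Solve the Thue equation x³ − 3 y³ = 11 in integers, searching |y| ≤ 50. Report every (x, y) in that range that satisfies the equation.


The equation is x³ - 3y³ = 11. For fixed y, x³ = 3·y³ + 11, so a solution requires the RHS to be a perfect cube.
Strategy: iterate y from -50 to 50, compute RHS = 3·y³ + 11, and check whether it is a (positive or negative) perfect cube.
Check small values of y:
  y = 0: RHS = 11 is not a perfect cube.
  y = 1: RHS = 14 is not a perfect cube.
  y = -1: RHS = 8 = (2)³ ⇒ x = 2 works.
  y = 2: RHS = 35 is not a perfect cube.
  y = -2: RHS = -13 is not a perfect cube.
  y = 3: RHS = 92 is not a perfect cube.
  y = -3: RHS = -70 is not a perfect cube.
Continuing the search up to |y| = 50 finds no further solutions beyond those listed.
Collected solutions: (2, -1).

Solutions (with |y| ≤ 50): (2, -1).


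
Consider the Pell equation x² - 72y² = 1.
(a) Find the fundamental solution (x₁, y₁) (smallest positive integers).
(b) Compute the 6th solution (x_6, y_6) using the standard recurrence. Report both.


Step 1: Find the fundamental solution (x₁, y₁) of x² - 72y² = 1.
  Expand √72 as a continued fraction. a₀ = ⌊√72⌋ = 8; iterate m_{k+1} = d_k·a_k − m_k, d_{k+1} = (72 − m_{k+1}²)/d_k, a_{k+1} = ⌊(a₀ + m_{k+1})/d_{k+1}⌋ (starting m₀ = 0, d₀ = 1), with convergents p_k = a_k·p_{k-1} + p_{k-2}, q_k = a_k·q_{k-1} + q_{k-2} (p₋₁ = 1, q₋₁ = 0):
  k = 0: a₀ = 8; p₀/q₀ = 8/1; p₀² − 72·q₀² = 64 − 72 = -8.
  k = 1: m = 8, d = 8, a = ⌊(8 + 8)/8⌋ = 2; p/q = (2·8 + 1)/(2·1 + 0) = 17/2; p² − 72·q² = 289 − 288 = 1.
  The first convergent with p² − 72·q² = 1 gives the fundamental solution (x₁, y₁) = (17, 2).
Step 2: Apply the recurrence (x_{n+1}, y_{n+1}) = (x₁x_n + 72y₁y_n, x₁y_n + y₁x_n) repeatedly.
  From (x_1, y_1) = (17, 2): x_2 = 17·17 + 72·2·2 = 577; y_2 = 17·2 + 2·17 = 68.
  From (x_2, y_2) = (577, 68): x_3 = 17·577 + 72·2·68 = 19601; y_3 = 17·68 + 2·577 = 2310.
  From (x_3, y_3) = (19601, 2310): x_4 = 17·19601 + 72·2·2310 = 665857; y_4 = 17·2310 + 2·19601 = 78472.
  From (x_4, y_4) = (665857, 78472): x_5 = 17·665857 + 72·2·78472 = 22619537; y_5 = 17·78472 + 2·665857 = 2665738.
  From (x_5, y_5) = (22619537, 2665738): x_6 = 17·22619537 + 72·2·2665738 = 768398401; y_6 = 17·2665738 + 2·22619537 = 90556620.
Step 3: Verify x_6² - 72·y_6² = 590436102659356801 - 590436102659356800 = 1 (should be 1). ✓

(x_1, y_1) = (17, 2); (x_6, y_6) = (768398401, 90556620).
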